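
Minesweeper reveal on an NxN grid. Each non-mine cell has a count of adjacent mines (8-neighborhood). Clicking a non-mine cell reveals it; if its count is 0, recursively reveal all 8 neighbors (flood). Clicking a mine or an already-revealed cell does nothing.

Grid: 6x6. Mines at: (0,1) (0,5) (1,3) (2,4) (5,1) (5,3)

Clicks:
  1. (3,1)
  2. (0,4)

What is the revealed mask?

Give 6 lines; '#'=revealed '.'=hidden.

Click 1 (3,1) count=0: revealed 15 new [(1,0) (1,1) (1,2) (2,0) (2,1) (2,2) (2,3) (3,0) (3,1) (3,2) (3,3) (4,0) (4,1) (4,2) (4,3)] -> total=15
Click 2 (0,4) count=2: revealed 1 new [(0,4)] -> total=16

Answer: ....#.
###...
####..
####..
####..
......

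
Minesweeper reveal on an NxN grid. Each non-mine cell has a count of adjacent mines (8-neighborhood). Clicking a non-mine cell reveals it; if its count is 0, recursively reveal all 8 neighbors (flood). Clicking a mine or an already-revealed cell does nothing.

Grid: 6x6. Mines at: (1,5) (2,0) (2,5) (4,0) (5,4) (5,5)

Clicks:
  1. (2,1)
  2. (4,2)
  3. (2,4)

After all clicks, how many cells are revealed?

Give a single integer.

Click 1 (2,1) count=1: revealed 1 new [(2,1)] -> total=1
Click 2 (4,2) count=0: revealed 24 new [(0,0) (0,1) (0,2) (0,3) (0,4) (1,0) (1,1) (1,2) (1,3) (1,4) (2,2) (2,3) (2,4) (3,1) (3,2) (3,3) (3,4) (4,1) (4,2) (4,3) (4,4) (5,1) (5,2) (5,3)] -> total=25
Click 3 (2,4) count=2: revealed 0 new [(none)] -> total=25

Answer: 25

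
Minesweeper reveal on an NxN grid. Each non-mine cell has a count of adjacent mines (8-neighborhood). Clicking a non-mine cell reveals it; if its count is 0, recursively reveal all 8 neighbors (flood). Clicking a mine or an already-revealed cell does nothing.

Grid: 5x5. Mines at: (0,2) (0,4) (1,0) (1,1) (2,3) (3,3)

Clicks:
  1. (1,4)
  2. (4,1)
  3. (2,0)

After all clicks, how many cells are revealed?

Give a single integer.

Click 1 (1,4) count=2: revealed 1 new [(1,4)] -> total=1
Click 2 (4,1) count=0: revealed 9 new [(2,0) (2,1) (2,2) (3,0) (3,1) (3,2) (4,0) (4,1) (4,2)] -> total=10
Click 3 (2,0) count=2: revealed 0 new [(none)] -> total=10

Answer: 10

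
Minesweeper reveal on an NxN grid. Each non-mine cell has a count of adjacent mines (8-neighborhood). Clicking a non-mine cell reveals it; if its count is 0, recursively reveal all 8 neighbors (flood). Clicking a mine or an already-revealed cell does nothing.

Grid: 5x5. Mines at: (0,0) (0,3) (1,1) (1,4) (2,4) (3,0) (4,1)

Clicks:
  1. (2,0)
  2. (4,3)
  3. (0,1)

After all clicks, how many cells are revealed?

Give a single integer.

Answer: 8

Derivation:
Click 1 (2,0) count=2: revealed 1 new [(2,0)] -> total=1
Click 2 (4,3) count=0: revealed 6 new [(3,2) (3,3) (3,4) (4,2) (4,3) (4,4)] -> total=7
Click 3 (0,1) count=2: revealed 1 new [(0,1)] -> total=8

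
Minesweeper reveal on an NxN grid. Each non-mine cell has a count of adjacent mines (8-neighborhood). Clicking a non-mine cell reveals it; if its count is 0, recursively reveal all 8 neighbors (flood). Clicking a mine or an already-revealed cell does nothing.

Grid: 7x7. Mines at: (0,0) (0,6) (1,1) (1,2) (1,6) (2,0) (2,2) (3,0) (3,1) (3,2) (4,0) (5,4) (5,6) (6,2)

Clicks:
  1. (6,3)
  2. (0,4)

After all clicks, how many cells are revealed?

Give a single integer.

Answer: 19

Derivation:
Click 1 (6,3) count=2: revealed 1 new [(6,3)] -> total=1
Click 2 (0,4) count=0: revealed 18 new [(0,3) (0,4) (0,5) (1,3) (1,4) (1,5) (2,3) (2,4) (2,5) (2,6) (3,3) (3,4) (3,5) (3,6) (4,3) (4,4) (4,5) (4,6)] -> total=19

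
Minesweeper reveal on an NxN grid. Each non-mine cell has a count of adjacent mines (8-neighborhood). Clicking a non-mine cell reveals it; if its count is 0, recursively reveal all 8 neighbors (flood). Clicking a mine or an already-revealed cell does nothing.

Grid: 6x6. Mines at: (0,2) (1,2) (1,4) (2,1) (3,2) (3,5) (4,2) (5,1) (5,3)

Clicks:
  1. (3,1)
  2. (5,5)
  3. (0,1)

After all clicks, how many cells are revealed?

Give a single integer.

Click 1 (3,1) count=3: revealed 1 new [(3,1)] -> total=1
Click 2 (5,5) count=0: revealed 4 new [(4,4) (4,5) (5,4) (5,5)] -> total=5
Click 3 (0,1) count=2: revealed 1 new [(0,1)] -> total=6

Answer: 6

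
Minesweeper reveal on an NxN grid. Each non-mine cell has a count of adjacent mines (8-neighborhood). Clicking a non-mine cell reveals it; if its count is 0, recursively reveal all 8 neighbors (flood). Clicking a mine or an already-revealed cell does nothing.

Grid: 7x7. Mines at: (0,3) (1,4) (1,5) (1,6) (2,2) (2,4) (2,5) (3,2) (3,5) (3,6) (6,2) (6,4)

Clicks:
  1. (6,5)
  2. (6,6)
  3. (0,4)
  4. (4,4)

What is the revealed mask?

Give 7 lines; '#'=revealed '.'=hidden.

Click 1 (6,5) count=1: revealed 1 new [(6,5)] -> total=1
Click 2 (6,6) count=0: revealed 5 new [(4,5) (4,6) (5,5) (5,6) (6,6)] -> total=6
Click 3 (0,4) count=3: revealed 1 new [(0,4)] -> total=7
Click 4 (4,4) count=1: revealed 1 new [(4,4)] -> total=8

Answer: ....#..
.......
.......
.......
....###
.....##
.....##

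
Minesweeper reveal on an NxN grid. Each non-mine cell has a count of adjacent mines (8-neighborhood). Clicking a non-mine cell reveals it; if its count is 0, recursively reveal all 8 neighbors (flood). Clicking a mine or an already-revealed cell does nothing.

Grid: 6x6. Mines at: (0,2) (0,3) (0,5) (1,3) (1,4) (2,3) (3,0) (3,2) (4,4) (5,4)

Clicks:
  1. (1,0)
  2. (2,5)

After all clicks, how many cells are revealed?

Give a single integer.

Click 1 (1,0) count=0: revealed 6 new [(0,0) (0,1) (1,0) (1,1) (2,0) (2,1)] -> total=6
Click 2 (2,5) count=1: revealed 1 new [(2,5)] -> total=7

Answer: 7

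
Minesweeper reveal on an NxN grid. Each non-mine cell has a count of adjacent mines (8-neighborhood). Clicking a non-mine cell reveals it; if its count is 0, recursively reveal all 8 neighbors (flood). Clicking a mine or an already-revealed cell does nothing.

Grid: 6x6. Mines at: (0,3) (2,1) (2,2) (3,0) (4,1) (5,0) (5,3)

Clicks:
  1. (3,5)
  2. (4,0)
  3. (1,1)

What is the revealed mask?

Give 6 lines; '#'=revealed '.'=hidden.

Click 1 (3,5) count=0: revealed 16 new [(0,4) (0,5) (1,3) (1,4) (1,5) (2,3) (2,4) (2,5) (3,3) (3,4) (3,5) (4,3) (4,4) (4,5) (5,4) (5,5)] -> total=16
Click 2 (4,0) count=3: revealed 1 new [(4,0)] -> total=17
Click 3 (1,1) count=2: revealed 1 new [(1,1)] -> total=18

Answer: ....##
.#.###
...###
...###
#..###
....##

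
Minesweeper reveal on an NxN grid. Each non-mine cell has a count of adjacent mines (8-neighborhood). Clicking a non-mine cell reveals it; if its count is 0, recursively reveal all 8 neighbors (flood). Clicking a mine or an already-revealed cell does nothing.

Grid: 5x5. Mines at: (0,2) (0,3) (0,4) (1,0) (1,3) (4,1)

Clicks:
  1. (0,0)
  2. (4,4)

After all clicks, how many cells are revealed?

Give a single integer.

Click 1 (0,0) count=1: revealed 1 new [(0,0)] -> total=1
Click 2 (4,4) count=0: revealed 9 new [(2,2) (2,3) (2,4) (3,2) (3,3) (3,4) (4,2) (4,3) (4,4)] -> total=10

Answer: 10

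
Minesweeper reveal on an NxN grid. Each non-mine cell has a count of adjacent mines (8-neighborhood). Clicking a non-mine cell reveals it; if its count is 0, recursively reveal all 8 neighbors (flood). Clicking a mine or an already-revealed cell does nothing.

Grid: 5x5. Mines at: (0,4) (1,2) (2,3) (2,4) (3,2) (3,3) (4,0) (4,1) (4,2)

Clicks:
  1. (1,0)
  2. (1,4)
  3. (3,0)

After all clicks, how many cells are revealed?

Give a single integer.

Answer: 9

Derivation:
Click 1 (1,0) count=0: revealed 8 new [(0,0) (0,1) (1,0) (1,1) (2,0) (2,1) (3,0) (3,1)] -> total=8
Click 2 (1,4) count=3: revealed 1 new [(1,4)] -> total=9
Click 3 (3,0) count=2: revealed 0 new [(none)] -> total=9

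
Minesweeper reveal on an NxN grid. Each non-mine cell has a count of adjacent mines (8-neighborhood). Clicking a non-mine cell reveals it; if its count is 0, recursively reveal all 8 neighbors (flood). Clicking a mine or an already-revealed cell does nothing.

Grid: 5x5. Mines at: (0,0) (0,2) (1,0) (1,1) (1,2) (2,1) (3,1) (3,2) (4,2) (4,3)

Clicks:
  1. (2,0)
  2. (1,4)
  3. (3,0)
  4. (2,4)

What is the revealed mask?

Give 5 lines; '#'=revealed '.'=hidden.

Answer: ...##
...##
#..##
#..##
.....

Derivation:
Click 1 (2,0) count=4: revealed 1 new [(2,0)] -> total=1
Click 2 (1,4) count=0: revealed 8 new [(0,3) (0,4) (1,3) (1,4) (2,3) (2,4) (3,3) (3,4)] -> total=9
Click 3 (3,0) count=2: revealed 1 new [(3,0)] -> total=10
Click 4 (2,4) count=0: revealed 0 new [(none)] -> total=10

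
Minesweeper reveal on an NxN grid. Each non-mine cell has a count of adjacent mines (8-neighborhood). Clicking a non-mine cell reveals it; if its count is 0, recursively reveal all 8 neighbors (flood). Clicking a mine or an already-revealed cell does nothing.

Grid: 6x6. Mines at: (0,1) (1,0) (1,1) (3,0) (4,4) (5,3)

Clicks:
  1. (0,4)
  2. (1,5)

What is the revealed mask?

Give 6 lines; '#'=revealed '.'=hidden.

Answer: ..####
..####
.#####
.#####
.###..
......

Derivation:
Click 1 (0,4) count=0: revealed 21 new [(0,2) (0,3) (0,4) (0,5) (1,2) (1,3) (1,4) (1,5) (2,1) (2,2) (2,3) (2,4) (2,5) (3,1) (3,2) (3,3) (3,4) (3,5) (4,1) (4,2) (4,3)] -> total=21
Click 2 (1,5) count=0: revealed 0 new [(none)] -> total=21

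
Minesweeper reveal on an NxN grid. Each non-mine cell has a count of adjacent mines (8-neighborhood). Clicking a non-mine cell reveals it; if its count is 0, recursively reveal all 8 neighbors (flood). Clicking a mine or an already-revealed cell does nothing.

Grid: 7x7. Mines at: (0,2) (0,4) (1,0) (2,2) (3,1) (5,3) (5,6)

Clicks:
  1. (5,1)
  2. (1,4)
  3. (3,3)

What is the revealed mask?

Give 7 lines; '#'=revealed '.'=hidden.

Answer: .......
....#..
.......
...#...
###....
###....
###....

Derivation:
Click 1 (5,1) count=0: revealed 9 new [(4,0) (4,1) (4,2) (5,0) (5,1) (5,2) (6,0) (6,1) (6,2)] -> total=9
Click 2 (1,4) count=1: revealed 1 new [(1,4)] -> total=10
Click 3 (3,3) count=1: revealed 1 new [(3,3)] -> total=11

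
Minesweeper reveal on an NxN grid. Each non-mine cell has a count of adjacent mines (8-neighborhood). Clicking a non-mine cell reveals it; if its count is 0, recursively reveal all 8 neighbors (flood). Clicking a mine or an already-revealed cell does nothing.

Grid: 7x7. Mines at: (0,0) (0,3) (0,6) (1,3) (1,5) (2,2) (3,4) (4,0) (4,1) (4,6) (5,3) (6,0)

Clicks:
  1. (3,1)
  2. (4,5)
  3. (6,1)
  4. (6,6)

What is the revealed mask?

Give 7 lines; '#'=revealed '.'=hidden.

Click 1 (3,1) count=3: revealed 1 new [(3,1)] -> total=1
Click 2 (4,5) count=2: revealed 1 new [(4,5)] -> total=2
Click 3 (6,1) count=1: revealed 1 new [(6,1)] -> total=3
Click 4 (6,6) count=0: revealed 6 new [(5,4) (5,5) (5,6) (6,4) (6,5) (6,6)] -> total=9

Answer: .......
.......
.......
.#.....
.....#.
....###
.#..###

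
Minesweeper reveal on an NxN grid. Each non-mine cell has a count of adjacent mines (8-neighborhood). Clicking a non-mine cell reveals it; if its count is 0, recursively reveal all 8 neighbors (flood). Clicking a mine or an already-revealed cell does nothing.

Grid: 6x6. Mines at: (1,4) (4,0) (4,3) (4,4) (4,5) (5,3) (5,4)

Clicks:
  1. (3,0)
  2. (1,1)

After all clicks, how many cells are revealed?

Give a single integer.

Answer: 16

Derivation:
Click 1 (3,0) count=1: revealed 1 new [(3,0)] -> total=1
Click 2 (1,1) count=0: revealed 15 new [(0,0) (0,1) (0,2) (0,3) (1,0) (1,1) (1,2) (1,3) (2,0) (2,1) (2,2) (2,3) (3,1) (3,2) (3,3)] -> total=16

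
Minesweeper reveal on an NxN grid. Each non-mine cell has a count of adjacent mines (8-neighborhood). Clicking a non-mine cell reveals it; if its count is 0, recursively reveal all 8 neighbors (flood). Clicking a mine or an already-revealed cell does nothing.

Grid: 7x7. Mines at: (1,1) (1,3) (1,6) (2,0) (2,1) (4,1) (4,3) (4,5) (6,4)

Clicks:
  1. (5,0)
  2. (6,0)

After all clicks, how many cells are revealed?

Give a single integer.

Click 1 (5,0) count=1: revealed 1 new [(5,0)] -> total=1
Click 2 (6,0) count=0: revealed 7 new [(5,1) (5,2) (5,3) (6,0) (6,1) (6,2) (6,3)] -> total=8

Answer: 8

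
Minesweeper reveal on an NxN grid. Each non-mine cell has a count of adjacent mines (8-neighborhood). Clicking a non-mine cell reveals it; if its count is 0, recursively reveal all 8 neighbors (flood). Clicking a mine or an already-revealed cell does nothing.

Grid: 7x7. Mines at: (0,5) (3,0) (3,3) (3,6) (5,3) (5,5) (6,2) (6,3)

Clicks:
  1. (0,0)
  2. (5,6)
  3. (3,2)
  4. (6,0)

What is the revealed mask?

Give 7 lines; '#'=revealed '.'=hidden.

Click 1 (0,0) count=0: revealed 15 new [(0,0) (0,1) (0,2) (0,3) (0,4) (1,0) (1,1) (1,2) (1,3) (1,4) (2,0) (2,1) (2,2) (2,3) (2,4)] -> total=15
Click 2 (5,6) count=1: revealed 1 new [(5,6)] -> total=16
Click 3 (3,2) count=1: revealed 1 new [(3,2)] -> total=17
Click 4 (6,0) count=0: revealed 6 new [(4,0) (4,1) (5,0) (5,1) (6,0) (6,1)] -> total=23

Answer: #####..
#####..
#####..
..#....
##.....
##....#
##.....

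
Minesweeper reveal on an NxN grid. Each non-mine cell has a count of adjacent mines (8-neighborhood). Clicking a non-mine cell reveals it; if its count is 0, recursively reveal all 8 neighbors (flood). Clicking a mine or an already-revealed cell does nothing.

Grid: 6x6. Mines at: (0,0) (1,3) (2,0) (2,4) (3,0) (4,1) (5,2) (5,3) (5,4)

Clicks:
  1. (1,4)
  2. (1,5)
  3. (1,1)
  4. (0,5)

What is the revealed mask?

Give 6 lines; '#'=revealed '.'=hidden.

Click 1 (1,4) count=2: revealed 1 new [(1,4)] -> total=1
Click 2 (1,5) count=1: revealed 1 new [(1,5)] -> total=2
Click 3 (1,1) count=2: revealed 1 new [(1,1)] -> total=3
Click 4 (0,5) count=0: revealed 2 new [(0,4) (0,5)] -> total=5

Answer: ....##
.#..##
......
......
......
......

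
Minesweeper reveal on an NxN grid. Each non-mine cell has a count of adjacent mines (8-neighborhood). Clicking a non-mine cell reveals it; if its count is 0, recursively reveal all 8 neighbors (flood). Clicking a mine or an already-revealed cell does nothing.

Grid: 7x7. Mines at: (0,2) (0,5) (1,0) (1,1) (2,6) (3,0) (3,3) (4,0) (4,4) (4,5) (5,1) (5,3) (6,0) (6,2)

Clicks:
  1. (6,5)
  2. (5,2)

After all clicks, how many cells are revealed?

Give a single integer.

Answer: 7

Derivation:
Click 1 (6,5) count=0: revealed 6 new [(5,4) (5,5) (5,6) (6,4) (6,5) (6,6)] -> total=6
Click 2 (5,2) count=3: revealed 1 new [(5,2)] -> total=7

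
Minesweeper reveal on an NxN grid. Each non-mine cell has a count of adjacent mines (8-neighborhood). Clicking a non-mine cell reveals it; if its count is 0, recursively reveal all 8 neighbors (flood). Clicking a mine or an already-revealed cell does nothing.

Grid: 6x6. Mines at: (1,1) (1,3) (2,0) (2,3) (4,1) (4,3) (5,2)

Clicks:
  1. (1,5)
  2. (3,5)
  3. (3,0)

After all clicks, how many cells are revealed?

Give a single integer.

Answer: 13

Derivation:
Click 1 (1,5) count=0: revealed 12 new [(0,4) (0,5) (1,4) (1,5) (2,4) (2,5) (3,4) (3,5) (4,4) (4,5) (5,4) (5,5)] -> total=12
Click 2 (3,5) count=0: revealed 0 new [(none)] -> total=12
Click 3 (3,0) count=2: revealed 1 new [(3,0)] -> total=13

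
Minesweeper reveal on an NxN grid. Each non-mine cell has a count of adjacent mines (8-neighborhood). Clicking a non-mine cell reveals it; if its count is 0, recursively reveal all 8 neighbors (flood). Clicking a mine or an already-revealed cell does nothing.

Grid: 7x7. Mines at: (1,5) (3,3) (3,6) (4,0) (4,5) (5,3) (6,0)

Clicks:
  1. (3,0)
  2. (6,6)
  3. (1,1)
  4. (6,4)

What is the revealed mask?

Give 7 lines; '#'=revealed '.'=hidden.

Click 1 (3,0) count=1: revealed 1 new [(3,0)] -> total=1
Click 2 (6,6) count=0: revealed 6 new [(5,4) (5,5) (5,6) (6,4) (6,5) (6,6)] -> total=7
Click 3 (1,1) count=0: revealed 17 new [(0,0) (0,1) (0,2) (0,3) (0,4) (1,0) (1,1) (1,2) (1,3) (1,4) (2,0) (2,1) (2,2) (2,3) (2,4) (3,1) (3,2)] -> total=24
Click 4 (6,4) count=1: revealed 0 new [(none)] -> total=24

Answer: #####..
#####..
#####..
###....
.......
....###
....###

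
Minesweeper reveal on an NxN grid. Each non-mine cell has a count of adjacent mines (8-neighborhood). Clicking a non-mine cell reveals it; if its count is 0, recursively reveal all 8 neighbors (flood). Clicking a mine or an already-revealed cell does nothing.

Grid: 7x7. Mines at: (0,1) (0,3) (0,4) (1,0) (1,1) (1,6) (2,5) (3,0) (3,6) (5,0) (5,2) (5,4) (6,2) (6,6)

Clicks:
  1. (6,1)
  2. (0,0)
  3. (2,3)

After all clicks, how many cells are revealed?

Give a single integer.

Click 1 (6,1) count=3: revealed 1 new [(6,1)] -> total=1
Click 2 (0,0) count=3: revealed 1 new [(0,0)] -> total=2
Click 3 (2,3) count=0: revealed 15 new [(1,2) (1,3) (1,4) (2,1) (2,2) (2,3) (2,4) (3,1) (3,2) (3,3) (3,4) (4,1) (4,2) (4,3) (4,4)] -> total=17

Answer: 17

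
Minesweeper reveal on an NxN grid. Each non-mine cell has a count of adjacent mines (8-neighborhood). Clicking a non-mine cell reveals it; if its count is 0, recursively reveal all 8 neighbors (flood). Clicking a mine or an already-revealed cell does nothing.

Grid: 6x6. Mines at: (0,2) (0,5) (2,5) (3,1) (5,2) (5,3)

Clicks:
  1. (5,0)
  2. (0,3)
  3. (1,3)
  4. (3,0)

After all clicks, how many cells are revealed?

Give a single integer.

Answer: 7

Derivation:
Click 1 (5,0) count=0: revealed 4 new [(4,0) (4,1) (5,0) (5,1)] -> total=4
Click 2 (0,3) count=1: revealed 1 new [(0,3)] -> total=5
Click 3 (1,3) count=1: revealed 1 new [(1,3)] -> total=6
Click 4 (3,0) count=1: revealed 1 new [(3,0)] -> total=7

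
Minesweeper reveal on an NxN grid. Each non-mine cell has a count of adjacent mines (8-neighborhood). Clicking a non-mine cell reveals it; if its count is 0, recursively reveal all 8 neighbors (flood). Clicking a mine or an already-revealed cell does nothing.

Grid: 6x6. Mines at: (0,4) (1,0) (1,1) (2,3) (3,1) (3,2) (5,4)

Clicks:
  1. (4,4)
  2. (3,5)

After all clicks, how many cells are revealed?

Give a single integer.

Click 1 (4,4) count=1: revealed 1 new [(4,4)] -> total=1
Click 2 (3,5) count=0: revealed 7 new [(1,4) (1,5) (2,4) (2,5) (3,4) (3,5) (4,5)] -> total=8

Answer: 8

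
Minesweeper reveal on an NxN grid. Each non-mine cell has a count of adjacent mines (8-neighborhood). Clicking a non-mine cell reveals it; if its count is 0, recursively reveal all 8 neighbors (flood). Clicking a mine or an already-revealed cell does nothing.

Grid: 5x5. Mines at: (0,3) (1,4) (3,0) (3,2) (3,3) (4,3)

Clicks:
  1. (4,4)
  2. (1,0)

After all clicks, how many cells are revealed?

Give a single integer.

Click 1 (4,4) count=2: revealed 1 new [(4,4)] -> total=1
Click 2 (1,0) count=0: revealed 9 new [(0,0) (0,1) (0,2) (1,0) (1,1) (1,2) (2,0) (2,1) (2,2)] -> total=10

Answer: 10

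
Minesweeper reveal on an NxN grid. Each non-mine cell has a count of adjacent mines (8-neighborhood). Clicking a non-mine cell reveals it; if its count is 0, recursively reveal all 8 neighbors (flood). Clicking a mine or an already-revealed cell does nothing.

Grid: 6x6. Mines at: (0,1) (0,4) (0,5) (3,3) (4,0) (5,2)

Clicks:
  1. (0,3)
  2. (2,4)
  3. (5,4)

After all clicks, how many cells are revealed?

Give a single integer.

Click 1 (0,3) count=1: revealed 1 new [(0,3)] -> total=1
Click 2 (2,4) count=1: revealed 1 new [(2,4)] -> total=2
Click 3 (5,4) count=0: revealed 11 new [(1,4) (1,5) (2,5) (3,4) (3,5) (4,3) (4,4) (4,5) (5,3) (5,4) (5,5)] -> total=13

Answer: 13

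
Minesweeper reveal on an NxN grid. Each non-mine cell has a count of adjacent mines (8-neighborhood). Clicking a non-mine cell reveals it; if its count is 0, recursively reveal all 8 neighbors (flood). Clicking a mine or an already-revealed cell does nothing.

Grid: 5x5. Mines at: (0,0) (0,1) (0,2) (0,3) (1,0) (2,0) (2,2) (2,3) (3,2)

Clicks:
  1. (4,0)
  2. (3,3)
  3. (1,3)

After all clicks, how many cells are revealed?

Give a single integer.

Answer: 6

Derivation:
Click 1 (4,0) count=0: revealed 4 new [(3,0) (3,1) (4,0) (4,1)] -> total=4
Click 2 (3,3) count=3: revealed 1 new [(3,3)] -> total=5
Click 3 (1,3) count=4: revealed 1 new [(1,3)] -> total=6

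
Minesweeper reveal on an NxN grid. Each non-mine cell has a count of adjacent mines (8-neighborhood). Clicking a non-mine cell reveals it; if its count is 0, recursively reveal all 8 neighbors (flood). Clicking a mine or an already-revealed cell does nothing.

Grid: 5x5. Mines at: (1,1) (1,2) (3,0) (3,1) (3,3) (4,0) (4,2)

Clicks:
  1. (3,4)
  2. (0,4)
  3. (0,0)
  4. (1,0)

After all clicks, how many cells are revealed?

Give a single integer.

Answer: 9

Derivation:
Click 1 (3,4) count=1: revealed 1 new [(3,4)] -> total=1
Click 2 (0,4) count=0: revealed 6 new [(0,3) (0,4) (1,3) (1,4) (2,3) (2,4)] -> total=7
Click 3 (0,0) count=1: revealed 1 new [(0,0)] -> total=8
Click 4 (1,0) count=1: revealed 1 new [(1,0)] -> total=9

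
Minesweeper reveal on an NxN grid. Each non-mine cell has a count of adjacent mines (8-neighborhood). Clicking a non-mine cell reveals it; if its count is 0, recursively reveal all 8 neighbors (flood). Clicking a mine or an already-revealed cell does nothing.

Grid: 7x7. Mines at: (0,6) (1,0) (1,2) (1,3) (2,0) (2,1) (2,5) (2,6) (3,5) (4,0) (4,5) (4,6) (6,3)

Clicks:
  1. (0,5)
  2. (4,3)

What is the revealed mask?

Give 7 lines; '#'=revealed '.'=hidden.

Click 1 (0,5) count=1: revealed 1 new [(0,5)] -> total=1
Click 2 (4,3) count=0: revealed 15 new [(2,2) (2,3) (2,4) (3,1) (3,2) (3,3) (3,4) (4,1) (4,2) (4,3) (4,4) (5,1) (5,2) (5,3) (5,4)] -> total=16

Answer: .....#.
.......
..###..
.####..
.####..
.####..
.......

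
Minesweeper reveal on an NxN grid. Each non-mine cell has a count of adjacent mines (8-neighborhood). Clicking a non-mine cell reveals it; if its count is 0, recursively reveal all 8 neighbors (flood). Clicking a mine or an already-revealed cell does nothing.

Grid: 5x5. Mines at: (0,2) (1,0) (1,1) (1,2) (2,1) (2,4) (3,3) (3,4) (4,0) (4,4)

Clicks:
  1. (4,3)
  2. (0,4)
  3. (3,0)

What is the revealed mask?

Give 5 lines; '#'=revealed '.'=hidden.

Answer: ...##
...##
.....
#....
...#.

Derivation:
Click 1 (4,3) count=3: revealed 1 new [(4,3)] -> total=1
Click 2 (0,4) count=0: revealed 4 new [(0,3) (0,4) (1,3) (1,4)] -> total=5
Click 3 (3,0) count=2: revealed 1 new [(3,0)] -> total=6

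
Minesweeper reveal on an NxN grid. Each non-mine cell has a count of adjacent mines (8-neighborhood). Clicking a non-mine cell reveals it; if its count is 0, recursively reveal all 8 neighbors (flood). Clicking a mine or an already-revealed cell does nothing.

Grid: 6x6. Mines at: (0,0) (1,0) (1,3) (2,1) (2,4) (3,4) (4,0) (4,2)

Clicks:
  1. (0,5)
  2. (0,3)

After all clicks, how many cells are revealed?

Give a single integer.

Answer: 5

Derivation:
Click 1 (0,5) count=0: revealed 4 new [(0,4) (0,5) (1,4) (1,5)] -> total=4
Click 2 (0,3) count=1: revealed 1 new [(0,3)] -> total=5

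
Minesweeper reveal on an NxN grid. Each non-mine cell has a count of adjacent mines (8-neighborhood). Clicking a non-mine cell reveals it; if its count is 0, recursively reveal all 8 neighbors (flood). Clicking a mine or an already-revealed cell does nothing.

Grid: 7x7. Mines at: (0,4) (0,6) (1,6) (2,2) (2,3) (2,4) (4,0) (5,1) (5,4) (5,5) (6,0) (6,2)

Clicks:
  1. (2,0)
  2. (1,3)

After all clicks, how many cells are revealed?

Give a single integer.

Answer: 12

Derivation:
Click 1 (2,0) count=0: revealed 12 new [(0,0) (0,1) (0,2) (0,3) (1,0) (1,1) (1,2) (1,3) (2,0) (2,1) (3,0) (3,1)] -> total=12
Click 2 (1,3) count=4: revealed 0 new [(none)] -> total=12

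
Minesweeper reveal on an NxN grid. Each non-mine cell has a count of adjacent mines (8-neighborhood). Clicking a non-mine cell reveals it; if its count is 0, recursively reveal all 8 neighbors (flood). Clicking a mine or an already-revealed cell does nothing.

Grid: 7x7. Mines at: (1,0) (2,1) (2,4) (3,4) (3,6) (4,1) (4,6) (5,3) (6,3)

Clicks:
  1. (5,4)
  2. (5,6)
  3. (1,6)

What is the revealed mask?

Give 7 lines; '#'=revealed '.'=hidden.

Click 1 (5,4) count=2: revealed 1 new [(5,4)] -> total=1
Click 2 (5,6) count=1: revealed 1 new [(5,6)] -> total=2
Click 3 (1,6) count=0: revealed 14 new [(0,1) (0,2) (0,3) (0,4) (0,5) (0,6) (1,1) (1,2) (1,3) (1,4) (1,5) (1,6) (2,5) (2,6)] -> total=16

Answer: .######
.######
.....##
.......
.......
....#.#
.......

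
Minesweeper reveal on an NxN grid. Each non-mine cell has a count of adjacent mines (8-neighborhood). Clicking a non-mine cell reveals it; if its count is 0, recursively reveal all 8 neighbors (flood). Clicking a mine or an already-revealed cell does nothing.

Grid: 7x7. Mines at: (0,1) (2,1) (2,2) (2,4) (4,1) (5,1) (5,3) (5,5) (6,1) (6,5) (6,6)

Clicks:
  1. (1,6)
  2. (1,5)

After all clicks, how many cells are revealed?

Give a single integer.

Answer: 16

Derivation:
Click 1 (1,6) count=0: revealed 16 new [(0,2) (0,3) (0,4) (0,5) (0,6) (1,2) (1,3) (1,4) (1,5) (1,6) (2,5) (2,6) (3,5) (3,6) (4,5) (4,6)] -> total=16
Click 2 (1,5) count=1: revealed 0 new [(none)] -> total=16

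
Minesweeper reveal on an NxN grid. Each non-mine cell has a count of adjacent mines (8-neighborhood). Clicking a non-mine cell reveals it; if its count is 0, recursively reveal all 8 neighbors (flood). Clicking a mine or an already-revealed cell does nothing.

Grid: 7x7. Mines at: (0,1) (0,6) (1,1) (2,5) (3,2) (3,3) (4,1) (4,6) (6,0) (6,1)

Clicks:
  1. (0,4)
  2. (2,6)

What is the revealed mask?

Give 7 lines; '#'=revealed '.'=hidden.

Click 1 (0,4) count=0: revealed 11 new [(0,2) (0,3) (0,4) (0,5) (1,2) (1,3) (1,4) (1,5) (2,2) (2,3) (2,4)] -> total=11
Click 2 (2,6) count=1: revealed 1 new [(2,6)] -> total=12

Answer: ..####.
..####.
..###.#
.......
.......
.......
.......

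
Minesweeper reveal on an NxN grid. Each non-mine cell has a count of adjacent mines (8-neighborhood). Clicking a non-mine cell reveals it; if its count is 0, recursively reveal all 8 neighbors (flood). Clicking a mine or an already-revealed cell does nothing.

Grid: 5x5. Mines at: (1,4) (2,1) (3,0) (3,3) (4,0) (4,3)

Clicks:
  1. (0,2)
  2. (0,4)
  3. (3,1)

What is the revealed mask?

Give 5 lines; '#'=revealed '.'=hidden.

Answer: #####
####.
.....
.#...
.....

Derivation:
Click 1 (0,2) count=0: revealed 8 new [(0,0) (0,1) (0,2) (0,3) (1,0) (1,1) (1,2) (1,3)] -> total=8
Click 2 (0,4) count=1: revealed 1 new [(0,4)] -> total=9
Click 3 (3,1) count=3: revealed 1 new [(3,1)] -> total=10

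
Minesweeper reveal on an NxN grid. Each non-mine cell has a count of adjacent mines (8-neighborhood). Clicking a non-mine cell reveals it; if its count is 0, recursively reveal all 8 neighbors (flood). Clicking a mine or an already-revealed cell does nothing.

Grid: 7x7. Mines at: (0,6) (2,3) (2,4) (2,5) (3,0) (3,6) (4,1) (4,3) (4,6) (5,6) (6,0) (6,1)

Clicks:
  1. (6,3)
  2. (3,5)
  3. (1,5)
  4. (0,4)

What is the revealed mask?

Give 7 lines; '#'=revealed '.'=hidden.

Click 1 (6,3) count=0: revealed 8 new [(5,2) (5,3) (5,4) (5,5) (6,2) (6,3) (6,4) (6,5)] -> total=8
Click 2 (3,5) count=4: revealed 1 new [(3,5)] -> total=9
Click 3 (1,5) count=3: revealed 1 new [(1,5)] -> total=10
Click 4 (0,4) count=0: revealed 14 new [(0,0) (0,1) (0,2) (0,3) (0,4) (0,5) (1,0) (1,1) (1,2) (1,3) (1,4) (2,0) (2,1) (2,2)] -> total=24

Answer: ######.
######.
###....
.....#.
.......
..####.
..####.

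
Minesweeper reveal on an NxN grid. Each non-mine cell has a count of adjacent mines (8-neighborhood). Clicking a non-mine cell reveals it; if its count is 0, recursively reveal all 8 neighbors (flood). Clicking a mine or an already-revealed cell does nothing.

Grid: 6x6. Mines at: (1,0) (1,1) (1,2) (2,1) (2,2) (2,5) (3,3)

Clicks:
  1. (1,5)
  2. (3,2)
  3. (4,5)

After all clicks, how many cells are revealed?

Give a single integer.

Answer: 18

Derivation:
Click 1 (1,5) count=1: revealed 1 new [(1,5)] -> total=1
Click 2 (3,2) count=3: revealed 1 new [(3,2)] -> total=2
Click 3 (4,5) count=0: revealed 16 new [(3,0) (3,1) (3,4) (3,5) (4,0) (4,1) (4,2) (4,3) (4,4) (4,5) (5,0) (5,1) (5,2) (5,3) (5,4) (5,5)] -> total=18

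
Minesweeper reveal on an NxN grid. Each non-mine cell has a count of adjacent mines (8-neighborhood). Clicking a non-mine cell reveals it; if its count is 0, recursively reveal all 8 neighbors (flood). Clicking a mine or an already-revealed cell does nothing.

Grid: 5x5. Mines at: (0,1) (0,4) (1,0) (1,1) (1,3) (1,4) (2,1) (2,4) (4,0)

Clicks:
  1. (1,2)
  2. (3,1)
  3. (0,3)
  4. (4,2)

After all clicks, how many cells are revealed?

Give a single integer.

Click 1 (1,2) count=4: revealed 1 new [(1,2)] -> total=1
Click 2 (3,1) count=2: revealed 1 new [(3,1)] -> total=2
Click 3 (0,3) count=3: revealed 1 new [(0,3)] -> total=3
Click 4 (4,2) count=0: revealed 7 new [(3,2) (3,3) (3,4) (4,1) (4,2) (4,3) (4,4)] -> total=10

Answer: 10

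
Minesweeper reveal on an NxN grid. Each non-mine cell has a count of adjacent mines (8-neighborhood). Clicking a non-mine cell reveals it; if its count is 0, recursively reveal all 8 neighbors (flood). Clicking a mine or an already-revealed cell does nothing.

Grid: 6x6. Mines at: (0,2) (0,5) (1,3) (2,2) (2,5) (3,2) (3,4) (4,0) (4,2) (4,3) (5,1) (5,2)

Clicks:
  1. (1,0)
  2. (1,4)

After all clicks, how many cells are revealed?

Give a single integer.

Answer: 9

Derivation:
Click 1 (1,0) count=0: revealed 8 new [(0,0) (0,1) (1,0) (1,1) (2,0) (2,1) (3,0) (3,1)] -> total=8
Click 2 (1,4) count=3: revealed 1 new [(1,4)] -> total=9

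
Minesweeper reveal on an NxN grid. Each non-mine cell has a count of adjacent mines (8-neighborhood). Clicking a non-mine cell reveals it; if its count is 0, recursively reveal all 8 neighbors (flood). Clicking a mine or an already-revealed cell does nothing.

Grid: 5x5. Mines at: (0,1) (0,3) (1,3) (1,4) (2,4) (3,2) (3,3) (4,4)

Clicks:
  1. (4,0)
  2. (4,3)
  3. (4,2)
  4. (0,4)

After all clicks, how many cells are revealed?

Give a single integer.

Click 1 (4,0) count=0: revealed 8 new [(1,0) (1,1) (2,0) (2,1) (3,0) (3,1) (4,0) (4,1)] -> total=8
Click 2 (4,3) count=3: revealed 1 new [(4,3)] -> total=9
Click 3 (4,2) count=2: revealed 1 new [(4,2)] -> total=10
Click 4 (0,4) count=3: revealed 1 new [(0,4)] -> total=11

Answer: 11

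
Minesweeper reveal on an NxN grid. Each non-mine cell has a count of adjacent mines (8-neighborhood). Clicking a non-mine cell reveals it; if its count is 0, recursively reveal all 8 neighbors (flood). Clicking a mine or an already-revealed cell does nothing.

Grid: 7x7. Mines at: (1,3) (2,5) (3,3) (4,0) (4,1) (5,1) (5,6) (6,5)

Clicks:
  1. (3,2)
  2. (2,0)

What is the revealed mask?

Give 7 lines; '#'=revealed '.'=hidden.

Click 1 (3,2) count=2: revealed 1 new [(3,2)] -> total=1
Click 2 (2,0) count=0: revealed 11 new [(0,0) (0,1) (0,2) (1,0) (1,1) (1,2) (2,0) (2,1) (2,2) (3,0) (3,1)] -> total=12

Answer: ###....
###....
###....
###....
.......
.......
.......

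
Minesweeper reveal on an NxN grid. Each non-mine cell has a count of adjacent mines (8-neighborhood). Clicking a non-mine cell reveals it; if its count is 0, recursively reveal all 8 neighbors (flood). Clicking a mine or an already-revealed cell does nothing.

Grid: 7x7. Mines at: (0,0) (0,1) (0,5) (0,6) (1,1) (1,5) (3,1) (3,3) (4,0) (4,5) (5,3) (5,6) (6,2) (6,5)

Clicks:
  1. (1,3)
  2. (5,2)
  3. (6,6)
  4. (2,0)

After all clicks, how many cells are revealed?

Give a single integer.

Click 1 (1,3) count=0: revealed 9 new [(0,2) (0,3) (0,4) (1,2) (1,3) (1,4) (2,2) (2,3) (2,4)] -> total=9
Click 2 (5,2) count=2: revealed 1 new [(5,2)] -> total=10
Click 3 (6,6) count=2: revealed 1 new [(6,6)] -> total=11
Click 4 (2,0) count=2: revealed 1 new [(2,0)] -> total=12

Answer: 12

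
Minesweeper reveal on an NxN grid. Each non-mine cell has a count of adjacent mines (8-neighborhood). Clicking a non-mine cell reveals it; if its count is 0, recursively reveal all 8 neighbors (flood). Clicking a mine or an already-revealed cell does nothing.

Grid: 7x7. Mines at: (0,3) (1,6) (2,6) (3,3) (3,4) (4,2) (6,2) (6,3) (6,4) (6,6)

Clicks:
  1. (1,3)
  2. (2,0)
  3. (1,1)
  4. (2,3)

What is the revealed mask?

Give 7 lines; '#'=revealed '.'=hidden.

Click 1 (1,3) count=1: revealed 1 new [(1,3)] -> total=1
Click 2 (2,0) count=0: revealed 18 new [(0,0) (0,1) (0,2) (1,0) (1,1) (1,2) (2,0) (2,1) (2,2) (3,0) (3,1) (3,2) (4,0) (4,1) (5,0) (5,1) (6,0) (6,1)] -> total=19
Click 3 (1,1) count=0: revealed 0 new [(none)] -> total=19
Click 4 (2,3) count=2: revealed 1 new [(2,3)] -> total=20

Answer: ###....
####...
####...
###....
##.....
##.....
##.....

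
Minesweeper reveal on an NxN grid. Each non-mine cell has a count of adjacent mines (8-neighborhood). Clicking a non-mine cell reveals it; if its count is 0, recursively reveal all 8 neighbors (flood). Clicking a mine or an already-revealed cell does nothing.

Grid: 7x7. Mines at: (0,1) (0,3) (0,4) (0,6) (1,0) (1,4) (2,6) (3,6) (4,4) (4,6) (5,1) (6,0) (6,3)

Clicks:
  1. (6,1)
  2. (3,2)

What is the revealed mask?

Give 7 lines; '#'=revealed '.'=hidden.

Click 1 (6,1) count=2: revealed 1 new [(6,1)] -> total=1
Click 2 (3,2) count=0: revealed 15 new [(1,1) (1,2) (1,3) (2,0) (2,1) (2,2) (2,3) (3,0) (3,1) (3,2) (3,3) (4,0) (4,1) (4,2) (4,3)] -> total=16

Answer: .......
.###...
####...
####...
####...
.......
.#.....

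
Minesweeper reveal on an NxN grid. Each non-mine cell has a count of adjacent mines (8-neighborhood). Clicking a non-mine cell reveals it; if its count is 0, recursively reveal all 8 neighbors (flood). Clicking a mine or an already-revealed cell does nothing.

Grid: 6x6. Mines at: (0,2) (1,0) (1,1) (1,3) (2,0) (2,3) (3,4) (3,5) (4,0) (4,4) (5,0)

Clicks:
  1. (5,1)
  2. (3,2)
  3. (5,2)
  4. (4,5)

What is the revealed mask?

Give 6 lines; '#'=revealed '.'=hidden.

Answer: ......
......
......
.###..
.###.#
.###..

Derivation:
Click 1 (5,1) count=2: revealed 1 new [(5,1)] -> total=1
Click 2 (3,2) count=1: revealed 1 new [(3,2)] -> total=2
Click 3 (5,2) count=0: revealed 7 new [(3,1) (3,3) (4,1) (4,2) (4,3) (5,2) (5,3)] -> total=9
Click 4 (4,5) count=3: revealed 1 new [(4,5)] -> total=10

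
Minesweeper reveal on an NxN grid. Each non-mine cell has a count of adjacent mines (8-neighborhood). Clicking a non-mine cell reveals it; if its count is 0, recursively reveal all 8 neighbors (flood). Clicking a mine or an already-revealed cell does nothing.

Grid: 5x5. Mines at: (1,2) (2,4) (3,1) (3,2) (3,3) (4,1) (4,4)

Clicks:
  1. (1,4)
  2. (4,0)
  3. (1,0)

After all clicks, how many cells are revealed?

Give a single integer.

Click 1 (1,4) count=1: revealed 1 new [(1,4)] -> total=1
Click 2 (4,0) count=2: revealed 1 new [(4,0)] -> total=2
Click 3 (1,0) count=0: revealed 6 new [(0,0) (0,1) (1,0) (1,1) (2,0) (2,1)] -> total=8

Answer: 8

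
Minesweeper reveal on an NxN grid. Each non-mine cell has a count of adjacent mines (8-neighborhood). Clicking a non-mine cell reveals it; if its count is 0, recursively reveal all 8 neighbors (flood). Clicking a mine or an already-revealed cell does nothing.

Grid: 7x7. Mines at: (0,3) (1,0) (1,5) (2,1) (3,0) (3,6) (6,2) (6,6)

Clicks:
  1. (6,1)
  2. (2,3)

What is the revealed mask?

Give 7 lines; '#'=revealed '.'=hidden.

Click 1 (6,1) count=1: revealed 1 new [(6,1)] -> total=1
Click 2 (2,3) count=0: revealed 25 new [(1,2) (1,3) (1,4) (2,2) (2,3) (2,4) (2,5) (3,1) (3,2) (3,3) (3,4) (3,5) (4,1) (4,2) (4,3) (4,4) (4,5) (5,1) (5,2) (5,3) (5,4) (5,5) (6,3) (6,4) (6,5)] -> total=26

Answer: .......
..###..
..####.
.#####.
.#####.
.#####.
.#.###.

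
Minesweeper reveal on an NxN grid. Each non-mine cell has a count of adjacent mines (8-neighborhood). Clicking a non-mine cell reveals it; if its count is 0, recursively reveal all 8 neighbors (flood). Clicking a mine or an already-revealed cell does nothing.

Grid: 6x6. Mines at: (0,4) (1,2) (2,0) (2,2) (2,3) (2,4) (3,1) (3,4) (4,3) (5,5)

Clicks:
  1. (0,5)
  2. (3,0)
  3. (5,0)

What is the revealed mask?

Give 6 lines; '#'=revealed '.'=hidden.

Click 1 (0,5) count=1: revealed 1 new [(0,5)] -> total=1
Click 2 (3,0) count=2: revealed 1 new [(3,0)] -> total=2
Click 3 (5,0) count=0: revealed 6 new [(4,0) (4,1) (4,2) (5,0) (5,1) (5,2)] -> total=8

Answer: .....#
......
......
#.....
###...
###...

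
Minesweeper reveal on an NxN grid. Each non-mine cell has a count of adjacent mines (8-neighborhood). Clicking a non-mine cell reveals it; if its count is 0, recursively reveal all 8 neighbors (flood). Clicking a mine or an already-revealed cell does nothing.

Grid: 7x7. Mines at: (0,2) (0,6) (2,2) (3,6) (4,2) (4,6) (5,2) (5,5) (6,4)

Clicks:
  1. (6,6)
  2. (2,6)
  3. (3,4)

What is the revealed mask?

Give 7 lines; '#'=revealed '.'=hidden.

Answer: ...###.
...###.
...####
...###.
...###.
.......
......#

Derivation:
Click 1 (6,6) count=1: revealed 1 new [(6,6)] -> total=1
Click 2 (2,6) count=1: revealed 1 new [(2,6)] -> total=2
Click 3 (3,4) count=0: revealed 15 new [(0,3) (0,4) (0,5) (1,3) (1,4) (1,5) (2,3) (2,4) (2,5) (3,3) (3,4) (3,5) (4,3) (4,4) (4,5)] -> total=17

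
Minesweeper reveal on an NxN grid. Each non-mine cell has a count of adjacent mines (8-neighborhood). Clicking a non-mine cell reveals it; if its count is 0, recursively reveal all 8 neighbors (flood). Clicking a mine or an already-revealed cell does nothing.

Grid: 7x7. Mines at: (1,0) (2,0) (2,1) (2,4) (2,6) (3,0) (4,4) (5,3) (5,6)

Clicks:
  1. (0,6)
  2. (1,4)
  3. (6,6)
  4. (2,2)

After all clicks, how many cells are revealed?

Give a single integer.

Click 1 (0,6) count=0: revealed 12 new [(0,1) (0,2) (0,3) (0,4) (0,5) (0,6) (1,1) (1,2) (1,3) (1,4) (1,5) (1,6)] -> total=12
Click 2 (1,4) count=1: revealed 0 new [(none)] -> total=12
Click 3 (6,6) count=1: revealed 1 new [(6,6)] -> total=13
Click 4 (2,2) count=1: revealed 1 new [(2,2)] -> total=14

Answer: 14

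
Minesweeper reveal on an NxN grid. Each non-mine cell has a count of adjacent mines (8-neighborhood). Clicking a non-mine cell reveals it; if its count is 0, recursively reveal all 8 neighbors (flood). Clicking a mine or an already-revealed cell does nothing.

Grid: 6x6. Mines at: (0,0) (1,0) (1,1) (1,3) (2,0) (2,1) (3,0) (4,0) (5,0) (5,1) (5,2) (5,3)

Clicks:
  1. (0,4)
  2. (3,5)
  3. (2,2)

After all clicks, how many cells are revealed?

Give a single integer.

Click 1 (0,4) count=1: revealed 1 new [(0,4)] -> total=1
Click 2 (3,5) count=0: revealed 17 new [(0,5) (1,4) (1,5) (2,2) (2,3) (2,4) (2,5) (3,2) (3,3) (3,4) (3,5) (4,2) (4,3) (4,4) (4,5) (5,4) (5,5)] -> total=18
Click 3 (2,2) count=3: revealed 0 new [(none)] -> total=18

Answer: 18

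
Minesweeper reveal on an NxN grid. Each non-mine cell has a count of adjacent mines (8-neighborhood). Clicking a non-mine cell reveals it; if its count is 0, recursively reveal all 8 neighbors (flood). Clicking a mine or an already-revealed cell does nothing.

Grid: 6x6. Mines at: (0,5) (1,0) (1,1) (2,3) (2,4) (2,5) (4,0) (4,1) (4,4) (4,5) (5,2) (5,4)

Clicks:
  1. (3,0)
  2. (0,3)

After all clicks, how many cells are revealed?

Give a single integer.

Click 1 (3,0) count=2: revealed 1 new [(3,0)] -> total=1
Click 2 (0,3) count=0: revealed 6 new [(0,2) (0,3) (0,4) (1,2) (1,3) (1,4)] -> total=7

Answer: 7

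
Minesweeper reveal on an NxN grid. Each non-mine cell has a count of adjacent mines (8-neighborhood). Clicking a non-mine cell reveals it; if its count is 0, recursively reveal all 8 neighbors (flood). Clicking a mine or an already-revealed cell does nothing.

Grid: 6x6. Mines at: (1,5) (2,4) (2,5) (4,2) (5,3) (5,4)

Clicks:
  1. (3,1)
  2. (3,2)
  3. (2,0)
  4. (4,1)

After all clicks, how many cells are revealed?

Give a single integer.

Click 1 (3,1) count=1: revealed 1 new [(3,1)] -> total=1
Click 2 (3,2) count=1: revealed 1 new [(3,2)] -> total=2
Click 3 (2,0) count=0: revealed 20 new [(0,0) (0,1) (0,2) (0,3) (0,4) (1,0) (1,1) (1,2) (1,3) (1,4) (2,0) (2,1) (2,2) (2,3) (3,0) (3,3) (4,0) (4,1) (5,0) (5,1)] -> total=22
Click 4 (4,1) count=1: revealed 0 new [(none)] -> total=22

Answer: 22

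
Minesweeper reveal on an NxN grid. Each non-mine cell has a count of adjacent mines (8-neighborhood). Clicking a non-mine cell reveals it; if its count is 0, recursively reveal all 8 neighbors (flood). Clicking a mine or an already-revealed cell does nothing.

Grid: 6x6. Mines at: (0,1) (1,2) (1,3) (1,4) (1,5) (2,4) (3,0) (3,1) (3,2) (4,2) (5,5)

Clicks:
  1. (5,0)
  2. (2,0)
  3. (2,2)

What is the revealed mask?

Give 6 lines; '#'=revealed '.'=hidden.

Answer: ......
......
#.#...
......
##....
##....

Derivation:
Click 1 (5,0) count=0: revealed 4 new [(4,0) (4,1) (5,0) (5,1)] -> total=4
Click 2 (2,0) count=2: revealed 1 new [(2,0)] -> total=5
Click 3 (2,2) count=4: revealed 1 new [(2,2)] -> total=6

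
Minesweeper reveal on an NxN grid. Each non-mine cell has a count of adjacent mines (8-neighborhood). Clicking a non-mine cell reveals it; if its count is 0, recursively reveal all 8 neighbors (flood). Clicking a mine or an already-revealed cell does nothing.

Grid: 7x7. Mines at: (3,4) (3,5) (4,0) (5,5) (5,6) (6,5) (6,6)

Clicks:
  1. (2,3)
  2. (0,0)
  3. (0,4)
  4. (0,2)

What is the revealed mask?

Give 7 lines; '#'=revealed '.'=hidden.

Click 1 (2,3) count=1: revealed 1 new [(2,3)] -> total=1
Click 2 (0,0) count=0: revealed 38 new [(0,0) (0,1) (0,2) (0,3) (0,4) (0,5) (0,6) (1,0) (1,1) (1,2) (1,3) (1,4) (1,5) (1,6) (2,0) (2,1) (2,2) (2,4) (2,5) (2,6) (3,0) (3,1) (3,2) (3,3) (4,1) (4,2) (4,3) (4,4) (5,0) (5,1) (5,2) (5,3) (5,4) (6,0) (6,1) (6,2) (6,3) (6,4)] -> total=39
Click 3 (0,4) count=0: revealed 0 new [(none)] -> total=39
Click 4 (0,2) count=0: revealed 0 new [(none)] -> total=39

Answer: #######
#######
#######
####...
.####..
#####..
#####..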